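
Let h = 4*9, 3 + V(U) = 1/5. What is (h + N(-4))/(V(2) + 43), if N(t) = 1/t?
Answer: 715/804 ≈ 0.88930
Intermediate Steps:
V(U) = -14/5 (V(U) = -3 + 1/5 = -14/5)
h = 36
(h + N(-4))/(V(2) + 43) = (36 + 1/(-4))/(-14/5 + 43) = (36 - 1/4)/(201/5) = (5/201)*(143/4) = 715/804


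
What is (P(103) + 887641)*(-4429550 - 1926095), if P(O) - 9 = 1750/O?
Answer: -581094715656500/103 ≈ -5.6417e+12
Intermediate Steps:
P(O) = 9 + 1750/O
(P(103) + 887641)*(-4429550 - 1926095) = ((9 + 1750/103) + 887641)*(-4429550 - 1926095) = ((9 + 1750*(1/103)) + 887641)*(-6355645) = ((9 + 1750/103) + 887641)*(-6355645) = (2677/103 + 887641)*(-6355645) = (91429700/103)*(-6355645) = -581094715656500/103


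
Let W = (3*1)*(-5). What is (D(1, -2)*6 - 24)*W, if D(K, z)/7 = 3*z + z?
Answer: 5400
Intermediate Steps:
D(K, z) = 28*z (D(K, z) = 7*(3*z + z) = 7*(4*z) = 28*z)
W = -15 (W = 3*(-5) = -15)
(D(1, -2)*6 - 24)*W = ((28*(-2))*6 - 24)*(-15) = (-56*6 - 24)*(-15) = (-336 - 24)*(-15) = -360*(-15) = 5400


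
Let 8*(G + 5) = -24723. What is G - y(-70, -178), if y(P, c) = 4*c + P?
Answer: -18507/8 ≈ -2313.4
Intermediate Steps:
y(P, c) = P + 4*c
G = -24763/8 (G = -5 + (1/8)*(-24723) = -5 - 24723/8 = -24763/8 ≈ -3095.4)
G - y(-70, -178) = -24763/8 - (-70 + 4*(-178)) = -24763/8 - (-70 - 712) = -24763/8 - 1*(-782) = -24763/8 + 782 = -18507/8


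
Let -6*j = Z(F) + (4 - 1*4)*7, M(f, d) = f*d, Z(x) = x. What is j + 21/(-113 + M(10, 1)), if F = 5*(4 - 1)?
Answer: -557/206 ≈ -2.7039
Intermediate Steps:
F = 15 (F = 5*3 = 15)
M(f, d) = d*f
j = -5/2 (j = -(15 + (4 - 1*4)*7)/6 = -(15 + (4 - 4)*7)/6 = -(15 + 0*7)/6 = -(15 + 0)/6 = -⅙*15 = -5/2 ≈ -2.5000)
j + 21/(-113 + M(10, 1)) = -5/2 + 21/(-113 + 1*10) = -5/2 + 21/(-113 + 10) = -5/2 + 21/(-103) = -5/2 - 1/103*21 = -5/2 - 21/103 = -557/206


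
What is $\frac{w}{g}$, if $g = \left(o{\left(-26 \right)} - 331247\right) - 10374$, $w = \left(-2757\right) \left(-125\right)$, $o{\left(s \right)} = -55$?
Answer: $- \frac{114875}{113892} \approx -1.0086$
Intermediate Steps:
$w = 344625$
$g = -341676$ ($g = \left(-55 - 331247\right) - 10374 = -331302 - 10374 = -341676$)
$\frac{w}{g} = \frac{344625}{-341676} = 344625 \left(- \frac{1}{341676}\right) = - \frac{114875}{113892}$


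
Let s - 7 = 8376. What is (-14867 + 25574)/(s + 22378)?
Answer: 10707/30761 ≈ 0.34807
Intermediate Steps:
s = 8383 (s = 7 + 8376 = 8383)
(-14867 + 25574)/(s + 22378) = (-14867 + 25574)/(8383 + 22378) = 10707/30761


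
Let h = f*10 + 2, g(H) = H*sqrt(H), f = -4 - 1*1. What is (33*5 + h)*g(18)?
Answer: 6318*sqrt(2) ≈ 8935.0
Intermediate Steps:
f = -5 (f = -4 - 1 = -5)
g(H) = H**(3/2)
h = -48 (h = -5*10 + 2 = -50 + 2 = -48)
(33*5 + h)*g(18) = (33*5 - 48)*18**(3/2) = (165 - 48)*(54*sqrt(2)) = 117*(54*sqrt(2)) = 6318*sqrt(2)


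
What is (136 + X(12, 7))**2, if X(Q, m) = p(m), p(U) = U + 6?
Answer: 22201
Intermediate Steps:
p(U) = 6 + U
X(Q, m) = 6 + m
(136 + X(12, 7))**2 = (136 + (6 + 7))**2 = (136 + 13)**2 = 149**2 = 22201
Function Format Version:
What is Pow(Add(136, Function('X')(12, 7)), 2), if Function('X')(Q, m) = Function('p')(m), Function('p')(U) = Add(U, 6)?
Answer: 22201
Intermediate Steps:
Function('p')(U) = Add(6, U)
Function('X')(Q, m) = Add(6, m)
Pow(Add(136, Function('X')(12, 7)), 2) = Pow(Add(136, Add(6, 7)), 2) = Pow(Add(136, 13), 2) = Pow(149, 2) = 22201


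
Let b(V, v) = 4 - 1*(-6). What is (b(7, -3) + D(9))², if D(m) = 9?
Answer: 361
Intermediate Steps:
b(V, v) = 10 (b(V, v) = 4 + 6 = 10)
(b(7, -3) + D(9))² = (10 + 9)² = 19² = 361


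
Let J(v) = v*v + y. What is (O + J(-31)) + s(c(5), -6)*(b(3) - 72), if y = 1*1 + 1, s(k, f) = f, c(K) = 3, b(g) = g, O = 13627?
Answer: 15004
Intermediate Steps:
y = 2 (y = 1 + 1 = 2)
J(v) = 2 + v² (J(v) = v*v + 2 = v² + 2 = 2 + v²)
(O + J(-31)) + s(c(5), -6)*(b(3) - 72) = (13627 + (2 + (-31)²)) - 6*(3 - 72) = (13627 + (2 + 961)) - 6*(-69) = (13627 + 963) + 414 = 14590 + 414 = 15004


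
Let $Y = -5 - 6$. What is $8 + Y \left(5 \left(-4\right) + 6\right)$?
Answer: $162$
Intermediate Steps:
$Y = -11$
$8 + Y \left(5 \left(-4\right) + 6\right) = 8 - 11 \left(5 \left(-4\right) + 6\right) = 8 - 11 \left(-20 + 6\right) = 8 - -154 = 8 + 154 = 162$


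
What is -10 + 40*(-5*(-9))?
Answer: 1790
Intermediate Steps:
-10 + 40*(-5*(-9)) = -10 + 40*45 = -10 + 1800 = 1790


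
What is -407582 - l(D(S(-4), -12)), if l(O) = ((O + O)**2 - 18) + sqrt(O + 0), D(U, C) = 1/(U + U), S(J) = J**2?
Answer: -104336385/256 - sqrt(2)/8 ≈ -4.0756e+5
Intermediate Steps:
D(U, C) = 1/(2*U)
l(O) = -18 + sqrt(O) + 4*O**2 (l(O) = ((2*O)**2 - 18) + sqrt(O) = (4*O**2 - 18) + sqrt(O) = (-18 + 4*O**2) + sqrt(O) = -18 + sqrt(O) + 4*O**2)
-407582 - l(D(S(-4), -12)) = -407582 - (-18 + sqrt(1/(2*((-4)**2))) + 4*(1/(2*((-4)**2)))**2) = -407582 - (-18 + sqrt((1/2)/16) + 4*((1/2)/16)**2) = -407582 - (-18 + sqrt((1/2)*(1/16)) + 4*((1/2)*(1/16))**2) = -407582 - (-18 + sqrt(1/32) + 4*(1/32)**2) = -407582 - (-18 + sqrt(2)/8 + 4*(1/1024)) = -407582 - (-18 + sqrt(2)/8 + 1/256) = -407582 - (-4607/256 + sqrt(2)/8) = -407582 + (4607/256 - sqrt(2)/8) = -104336385/256 - sqrt(2)/8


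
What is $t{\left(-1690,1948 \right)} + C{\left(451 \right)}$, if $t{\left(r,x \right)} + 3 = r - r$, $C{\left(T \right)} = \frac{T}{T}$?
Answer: $-2$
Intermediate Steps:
$C{\left(T \right)} = 1$
$t{\left(r,x \right)} = -3$ ($t{\left(r,x \right)} = -3 + \left(r - r\right) = -3 + 0 = -3$)
$t{\left(-1690,1948 \right)} + C{\left(451 \right)} = -3 + 1 = -2$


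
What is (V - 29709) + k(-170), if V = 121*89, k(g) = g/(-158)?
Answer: -1496175/79 ≈ -18939.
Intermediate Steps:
k(g) = -g/158 (k(g) = g*(-1/158) = -g/158)
V = 10769
(V - 29709) + k(-170) = (10769 - 29709) - 1/158*(-170) = -18940 + 85/79 = -1496175/79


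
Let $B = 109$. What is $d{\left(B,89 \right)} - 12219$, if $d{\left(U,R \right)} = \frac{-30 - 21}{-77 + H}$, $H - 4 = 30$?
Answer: $- \frac{525366}{43} \approx -12218.0$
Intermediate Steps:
$H = 34$ ($H = 4 + 30 = 34$)
$d{\left(U,R \right)} = \frac{51}{43}$ ($d{\left(U,R \right)} = \frac{-30 - 21}{-77 + 34} = - \frac{51}{-43} = \left(-51\right) \left(- \frac{1}{43}\right) = \frac{51}{43}$)
$d{\left(B,89 \right)} - 12219 = \frac{51}{43} - 12219 = - \frac{525366}{43}$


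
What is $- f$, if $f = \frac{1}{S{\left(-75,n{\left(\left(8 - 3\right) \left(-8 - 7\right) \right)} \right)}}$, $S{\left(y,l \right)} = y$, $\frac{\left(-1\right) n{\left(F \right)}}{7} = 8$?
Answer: $\frac{1}{75} \approx 0.013333$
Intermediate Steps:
$n{\left(F \right)} = -56$ ($n{\left(F \right)} = \left(-7\right) 8 = -56$)
$f = - \frac{1}{75}$ ($f = \frac{1}{-75} = - \frac{1}{75} \approx -0.013333$)
$- f = \left(-1\right) \left(- \frac{1}{75}\right) = \frac{1}{75}$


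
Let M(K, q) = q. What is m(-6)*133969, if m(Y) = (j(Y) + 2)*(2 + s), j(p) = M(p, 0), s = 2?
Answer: 1071752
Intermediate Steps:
j(p) = 0
m(Y) = 8 (m(Y) = (0 + 2)*(2 + 2) = 2*4 = 8)
m(-6)*133969 = 8*133969 = 1071752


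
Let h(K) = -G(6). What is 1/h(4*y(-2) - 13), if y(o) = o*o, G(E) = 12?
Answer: -1/12 ≈ -0.083333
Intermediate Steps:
y(o) = o**2
h(K) = -12 (h(K) = -1*12 = -12)
1/h(4*y(-2) - 13) = 1/(-12) = -1/12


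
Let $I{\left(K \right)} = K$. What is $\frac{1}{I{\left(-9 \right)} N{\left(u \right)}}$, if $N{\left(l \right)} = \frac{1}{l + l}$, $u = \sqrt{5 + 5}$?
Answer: $- \frac{2 \sqrt{10}}{9} \approx -0.70273$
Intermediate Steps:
$u = \sqrt{10} \approx 3.1623$
$N{\left(l \right)} = \frac{1}{2 l}$
$\frac{1}{I{\left(-9 \right)} N{\left(u \right)}} = \frac{1}{\left(-9\right) \frac{1}{2 \sqrt{10}}} = \frac{1}{\left(-9\right) \frac{\frac{1}{10} \sqrt{10}}{2}} = \frac{1}{\left(-9\right) \frac{\sqrt{10}}{20}} = \frac{1}{\left(- \frac{9}{20}\right) \sqrt{10}} = - \frac{2 \sqrt{10}}{9}$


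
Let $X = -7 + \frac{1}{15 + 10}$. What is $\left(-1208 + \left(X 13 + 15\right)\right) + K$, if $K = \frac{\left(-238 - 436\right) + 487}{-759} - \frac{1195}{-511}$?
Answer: $- \frac{1129076983}{881475} \approx -1280.9$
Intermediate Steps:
$K = \frac{91142}{35259}$ ($K = \left(-674 + 487\right) \left(- \frac{1}{759}\right) - - \frac{1195}{511} = \left(-187\right) \left(- \frac{1}{759}\right) + \frac{1195}{511} = \frac{17}{69} + \frac{1195}{511} = \frac{91142}{35259} \approx 2.5849$)
$X = - \frac{174}{25}$ ($X = -7 + \frac{1}{25} = - \frac{174}{25} \approx -6.96$)
$\left(-1208 + \left(X 13 + 15\right)\right) + K = \left(-1208 + \left(\left(- \frac{174}{25}\right) 13 + 15\right)\right) + \frac{91142}{35259} = \left(-1208 + \left(- \frac{2262}{25} + 15\right)\right) + \frac{91142}{35259} = \left(-1208 - \frac{1887}{25}\right) + \frac{91142}{35259} = - \frac{32087}{25} + \frac{91142}{35259} = - \frac{1129076983}{881475}$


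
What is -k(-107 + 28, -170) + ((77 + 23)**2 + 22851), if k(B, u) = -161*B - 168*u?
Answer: -8428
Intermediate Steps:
k(B, u) = -168*u - 161*B
-k(-107 + 28, -170) + ((77 + 23)**2 + 22851) = -(-168*(-170) - 161*(-107 + 28)) + ((77 + 23)**2 + 22851) = -(28560 - 161*(-79)) + (100**2 + 22851) = -(28560 + 12719) + (10000 + 22851) = -1*41279 + 32851 = -41279 + 32851 = -8428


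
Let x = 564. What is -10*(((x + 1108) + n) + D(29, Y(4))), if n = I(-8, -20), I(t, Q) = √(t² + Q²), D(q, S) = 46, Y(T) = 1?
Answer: -17180 - 40*√29 ≈ -17395.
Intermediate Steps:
I(t, Q) = √(Q² + t²)
n = 4*√29 (n = √((-20)² + (-8)²) = √(400 + 64) = √464 = 4*√29 ≈ 21.541)
-10*(((x + 1108) + n) + D(29, Y(4))) = -10*(((564 + 1108) + 4*√29) + 46) = -10*((1672 + 4*√29) + 46) = -10*(1718 + 4*√29) = -17180 - 40*√29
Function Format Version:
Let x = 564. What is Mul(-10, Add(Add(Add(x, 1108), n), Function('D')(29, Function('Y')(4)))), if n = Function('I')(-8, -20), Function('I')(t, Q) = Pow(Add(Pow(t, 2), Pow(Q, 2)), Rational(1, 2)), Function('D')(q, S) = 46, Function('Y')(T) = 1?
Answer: Add(-17180, Mul(-40, Pow(29, Rational(1, 2)))) ≈ -17395.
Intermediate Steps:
Function('I')(t, Q) = Pow(Add(Pow(Q, 2), Pow(t, 2)), Rational(1, 2))
n = Mul(4, Pow(29, Rational(1, 2))) (n = Pow(Add(Pow(-20, 2), Pow(-8, 2)), Rational(1, 2)) = Pow(Add(400, 64), Rational(1, 2)) = Pow(464, Rational(1, 2)) = Mul(4, Pow(29, Rational(1, 2))) ≈ 21.541)
Mul(-10, Add(Add(Add(x, 1108), n), Function('D')(29, Function('Y')(4)))) = Mul(-10, Add(Add(Add(564, 1108), Mul(4, Pow(29, Rational(1, 2)))), 46)) = Mul(-10, Add(Add(1672, Mul(4, Pow(29, Rational(1, 2)))), 46)) = Mul(-10, Add(1718, Mul(4, Pow(29, Rational(1, 2))))) = Add(-17180, Mul(-40, Pow(29, Rational(1, 2))))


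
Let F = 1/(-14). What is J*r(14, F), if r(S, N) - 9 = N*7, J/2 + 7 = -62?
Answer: -1173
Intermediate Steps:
J = -138 (J = -14 + 2*(-62) = -14 - 124 = -138)
F = -1/14 ≈ -0.071429
r(S, N) = 9 + 7*N (r(S, N) = 9 + N*7 = 9 + 7*N)
J*r(14, F) = -138*(9 + 7*(-1/14)) = -138*(9 - ½) = -138*17/2 = -1173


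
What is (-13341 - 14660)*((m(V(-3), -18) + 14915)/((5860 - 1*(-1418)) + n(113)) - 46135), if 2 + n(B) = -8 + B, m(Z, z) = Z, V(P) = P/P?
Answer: 866777367229/671 ≈ 1.2918e+9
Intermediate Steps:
V(P) = 1
n(B) = -10 + B (n(B) = -2 + (-8 + B) = -10 + B)
(-13341 - 14660)*((m(V(-3), -18) + 14915)/((5860 - 1*(-1418)) + n(113)) - 46135) = (-13341 - 14660)*((1 + 14915)/((5860 - 1*(-1418)) + (-10 + 113)) - 46135) = -28001*(14916/((5860 + 1418) + 103) - 46135) = -28001*(14916/(7278 + 103) - 46135) = -28001*(14916/7381 - 46135) = -28001*(14916*(1/7381) - 46135) = -28001*(1356/671 - 46135) = -28001*(-30955229/671) = 866777367229/671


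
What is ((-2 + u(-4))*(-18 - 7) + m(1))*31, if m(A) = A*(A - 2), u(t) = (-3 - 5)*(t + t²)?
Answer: 75919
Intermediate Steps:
u(t) = -8*t - 8*t² (u(t) = -8*(t + t²) = -8*t - 8*t²)
m(A) = A*(-2 + A)
((-2 + u(-4))*(-18 - 7) + m(1))*31 = ((-2 - 8*(-4)*(1 - 4))*(-18 - 7) + 1*(-2 + 1))*31 = ((-2 - 8*(-4)*(-3))*(-25) + 1*(-1))*31 = ((-2 - 96)*(-25) - 1)*31 = (-98*(-25) - 1)*31 = (2450 - 1)*31 = 2449*31 = 75919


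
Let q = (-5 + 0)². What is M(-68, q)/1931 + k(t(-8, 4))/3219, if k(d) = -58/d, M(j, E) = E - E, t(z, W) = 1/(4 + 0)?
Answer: -8/111 ≈ -0.072072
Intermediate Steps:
t(z, W) = ¼ (t(z, W) = 1/4 = ¼)
q = 25 (q = (-5)² = 25)
M(j, E) = 0
M(-68, q)/1931 + k(t(-8, 4))/3219 = 0/1931 - 58/¼/3219 = 0*(1/1931) - 58*4*(1/3219) = 0 - 232*1/3219 = 0 - 8/111 = -8/111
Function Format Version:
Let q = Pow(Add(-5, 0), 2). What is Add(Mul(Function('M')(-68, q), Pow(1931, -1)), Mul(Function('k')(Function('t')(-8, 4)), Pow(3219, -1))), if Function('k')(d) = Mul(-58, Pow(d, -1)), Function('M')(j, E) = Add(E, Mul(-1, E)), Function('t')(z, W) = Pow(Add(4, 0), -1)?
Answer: Rational(-8, 111) ≈ -0.072072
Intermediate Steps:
Function('t')(z, W) = Rational(1, 4) (Function('t')(z, W) = Pow(4, -1) = Rational(1, 4))
q = 25 (q = Pow(-5, 2) = 25)
Function('M')(j, E) = 0
Add(Mul(Function('M')(-68, q), Pow(1931, -1)), Mul(Function('k')(Function('t')(-8, 4)), Pow(3219, -1))) = Add(Mul(0, Pow(1931, -1)), Mul(Mul(-58, Pow(Rational(1, 4), -1)), Pow(3219, -1))) = Add(Mul(0, Rational(1, 1931)), Mul(Mul(-58, 4), Rational(1, 3219))) = Add(0, Mul(-232, Rational(1, 3219))) = Add(0, Rational(-8, 111)) = Rational(-8, 111)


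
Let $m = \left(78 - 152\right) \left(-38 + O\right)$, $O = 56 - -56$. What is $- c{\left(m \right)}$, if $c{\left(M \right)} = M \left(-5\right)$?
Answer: $-27380$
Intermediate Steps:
$O = 112$ ($O = 56 + 56 = 112$)
$m = -5476$ ($m = \left(78 - 152\right) \left(-38 + 112\right) = \left(-74\right) 74 = -5476$)
$c{\left(M \right)} = - 5 M$
$- c{\left(m \right)} = - \left(-5\right) \left(-5476\right) = \left(-1\right) 27380 = -27380$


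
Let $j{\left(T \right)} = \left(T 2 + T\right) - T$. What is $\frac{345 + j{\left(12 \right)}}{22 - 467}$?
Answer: $- \frac{369}{445} \approx -0.82921$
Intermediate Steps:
$j{\left(T \right)} = 2 T$ ($j{\left(T \right)} = \left(2 T + T\right) - T = 3 T - T = 2 T$)
$\frac{345 + j{\left(12 \right)}}{22 - 467} = \frac{345 + 2 \cdot 12}{22 - 467} = \frac{345 + 24}{-445} = 369 \left(- \frac{1}{445}\right) = - \frac{369}{445}$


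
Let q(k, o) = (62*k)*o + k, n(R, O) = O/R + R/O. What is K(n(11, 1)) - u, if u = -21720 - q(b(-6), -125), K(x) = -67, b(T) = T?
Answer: 68147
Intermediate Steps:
q(k, o) = k + 62*k*o (q(k, o) = 62*k*o + k = k + 62*k*o)
u = -68214 (u = -21720 - (-6)*(1 + 62*(-125)) = -21720 - (-6)*(1 - 7750) = -21720 - (-6)*(-7749) = -21720 - 1*46494 = -21720 - 46494 = -68214)
K(n(11, 1)) - u = -67 - 1*(-68214) = -67 + 68214 = 68147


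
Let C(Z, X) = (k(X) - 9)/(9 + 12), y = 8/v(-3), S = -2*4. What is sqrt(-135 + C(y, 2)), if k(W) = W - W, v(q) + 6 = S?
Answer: 2*I*sqrt(1659)/7 ≈ 11.637*I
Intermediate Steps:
S = -8
v(q) = -14 (v(q) = -6 - 8 = -14)
k(W) = 0
y = -4/7 (y = 8/(-14) = 8*(-1/14) = -4/7 ≈ -0.57143)
C(Z, X) = -3/7 (C(Z, X) = (0 - 9)/(9 + 12) = -9/21 = -9*1/21 = -3/7)
sqrt(-135 + C(y, 2)) = sqrt(-135 - 3/7) = sqrt(-948/7) = 2*I*sqrt(1659)/7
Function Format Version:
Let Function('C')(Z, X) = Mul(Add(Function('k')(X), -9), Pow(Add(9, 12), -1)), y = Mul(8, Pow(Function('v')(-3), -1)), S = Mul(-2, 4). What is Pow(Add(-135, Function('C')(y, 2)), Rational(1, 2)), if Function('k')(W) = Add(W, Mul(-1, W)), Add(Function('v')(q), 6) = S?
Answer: Mul(Rational(2, 7), I, Pow(1659, Rational(1, 2))) ≈ Mul(11.637, I)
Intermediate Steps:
S = -8
Function('v')(q) = -14 (Function('v')(q) = Add(-6, -8) = -14)
Function('k')(W) = 0
y = Rational(-4, 7) (y = Mul(8, Pow(-14, -1)) = Mul(8, Rational(-1, 14)) = Rational(-4, 7) ≈ -0.57143)
Function('C')(Z, X) = Rational(-3, 7) (Function('C')(Z, X) = Mul(Add(0, -9), Pow(Add(9, 12), -1)) = Mul(-9, Pow(21, -1)) = Mul(-9, Rational(1, 21)) = Rational(-3, 7))
Pow(Add(-135, Function('C')(y, 2)), Rational(1, 2)) = Pow(Add(-135, Rational(-3, 7)), Rational(1, 2)) = Pow(Rational(-948, 7), Rational(1, 2)) = Mul(Rational(2, 7), I, Pow(1659, Rational(1, 2)))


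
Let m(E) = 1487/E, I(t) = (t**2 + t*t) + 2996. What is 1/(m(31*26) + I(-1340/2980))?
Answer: 17894006/53650691131 ≈ 0.00033353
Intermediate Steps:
I(t) = 2996 + 2*t**2 (I(t) = (t**2 + t**2) + 2996 = 2*t**2 + 2996 = 2996 + 2*t**2)
1/(m(31*26) + I(-1340/2980)) = 1/(1487/((31*26)) + (2996 + 2*(-1340/2980)**2)) = 1/(1487/806 + (2996 + 2*(-1340*1/2980)**2)) = 1/(1487*(1/806) + (2996 + 2*(-67/149)**2)) = 1/(1487/806 + (2996 + 2*(4489/22201))) = 1/(1487/806 + (2996 + 8978/22201)) = 1/(1487/806 + 66523174/22201) = 1/(53650691131/17894006) = 17894006/53650691131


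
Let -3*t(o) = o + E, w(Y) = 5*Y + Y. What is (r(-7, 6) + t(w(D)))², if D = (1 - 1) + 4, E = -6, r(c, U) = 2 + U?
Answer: 4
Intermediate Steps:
D = 4 (D = 0 + 4 = 4)
w(Y) = 6*Y
t(o) = 2 - o/3 (t(o) = -(o - 6)/3 = -(-6 + o)/3 = 2 - o/3)
(r(-7, 6) + t(w(D)))² = ((2 + 6) + (2 - 2*4))² = (8 + (2 - ⅓*24))² = (8 + (2 - 8))² = (8 - 6)² = 2² = 4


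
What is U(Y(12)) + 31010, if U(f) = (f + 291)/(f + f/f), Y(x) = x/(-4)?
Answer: 30866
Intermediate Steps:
Y(x) = -x/4 (Y(x) = x*(-¼) = -x/4)
U(f) = (291 + f)/(1 + f) (U(f) = (291 + f)/(f + 1) = (291 + f)/(1 + f))
U(Y(12)) + 31010 = (291 - ¼*12)/(1 - ¼*12) + 31010 = (291 - 3)/(1 - 3) + 31010 = 288/(-2) + 31010 = -½*288 + 31010 = -144 + 31010 = 30866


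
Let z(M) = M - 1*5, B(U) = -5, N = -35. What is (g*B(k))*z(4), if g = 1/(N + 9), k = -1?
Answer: -5/26 ≈ -0.19231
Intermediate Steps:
z(M) = -5 + M (z(M) = M - 5 = -5 + M)
g = -1/26 (g = 1/(-35 + 9) = 1/(-26) = -1/26 ≈ -0.038462)
(g*B(k))*z(4) = (-1/26*(-5))*(-5 + 4) = (5/26)*(-1) = -5/26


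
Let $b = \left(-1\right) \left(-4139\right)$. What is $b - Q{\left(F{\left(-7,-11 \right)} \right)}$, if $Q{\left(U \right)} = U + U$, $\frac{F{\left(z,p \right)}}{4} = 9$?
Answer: $4067$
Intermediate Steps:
$b = 4139$
$F{\left(z,p \right)} = 36$ ($F{\left(z,p \right)} = 4 \cdot 9 = 36$)
$Q{\left(U \right)} = 2 U$
$b - Q{\left(F{\left(-7,-11 \right)} \right)} = 4139 - 2 \cdot 36 = 4139 - 72 = 4067$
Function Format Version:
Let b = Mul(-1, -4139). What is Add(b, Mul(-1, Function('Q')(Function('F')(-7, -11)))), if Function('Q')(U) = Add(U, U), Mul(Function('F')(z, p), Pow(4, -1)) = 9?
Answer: 4067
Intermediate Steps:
b = 4139
Function('F')(z, p) = 36 (Function('F')(z, p) = Mul(4, 9) = 36)
Function('Q')(U) = Mul(2, U)
Add(b, Mul(-1, Function('Q')(Function('F')(-7, -11)))) = Add(4139, Mul(-1, Mul(2, 36))) = Add(4139, Mul(-1, 72)) = Add(4139, -72) = 4067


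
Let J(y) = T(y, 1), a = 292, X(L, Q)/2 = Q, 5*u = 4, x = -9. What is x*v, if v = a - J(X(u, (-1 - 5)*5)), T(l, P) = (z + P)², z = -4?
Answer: -2547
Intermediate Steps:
u = ⅘ (u = (⅕)*4 = ⅘ ≈ 0.80000)
X(L, Q) = 2*Q
T(l, P) = (-4 + P)²
J(y) = 9 (J(y) = (-4 + 1)² = (-3)² = 9)
v = 283 (v = 292 - 1*9 = 292 - 9 = 283)
x*v = -9*283 = -2547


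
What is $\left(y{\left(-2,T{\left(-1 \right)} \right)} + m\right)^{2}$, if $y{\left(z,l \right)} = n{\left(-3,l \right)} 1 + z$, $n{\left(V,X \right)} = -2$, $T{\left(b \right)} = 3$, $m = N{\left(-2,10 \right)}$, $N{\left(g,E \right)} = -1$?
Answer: $25$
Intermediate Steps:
$m = -1$
$y{\left(z,l \right)} = -2 + z$ ($y{\left(z,l \right)} = \left(-2\right) 1 + z = -2 + z$)
$\left(y{\left(-2,T{\left(-1 \right)} \right)} + m\right)^{2} = \left(\left(-2 - 2\right) - 1\right)^{2} = \left(-4 - 1\right)^{2} = \left(-5\right)^{2} = 25$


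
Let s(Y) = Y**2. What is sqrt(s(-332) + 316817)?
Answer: 3*sqrt(47449) ≈ 653.48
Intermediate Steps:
sqrt(s(-332) + 316817) = sqrt((-332)**2 + 316817) = sqrt(110224 + 316817) = sqrt(427041) = 3*sqrt(47449)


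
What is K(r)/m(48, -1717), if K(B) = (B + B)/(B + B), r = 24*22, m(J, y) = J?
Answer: 1/48 ≈ 0.020833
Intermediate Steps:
r = 528
K(B) = 1 (K(B) = (2*B)/((2*B)) = (2*B)*(1/(2*B)) = 1)
K(r)/m(48, -1717) = 1/48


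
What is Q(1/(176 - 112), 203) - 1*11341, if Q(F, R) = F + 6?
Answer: -725439/64 ≈ -11335.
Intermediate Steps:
Q(F, R) = 6 + F
Q(1/(176 - 112), 203) - 1*11341 = (6 + 1/(176 - 112)) - 1*11341 = (6 + 1/64) - 11341 = 385/64 - 11341 = -725439/64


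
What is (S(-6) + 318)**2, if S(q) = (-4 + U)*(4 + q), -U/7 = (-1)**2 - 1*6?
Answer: 65536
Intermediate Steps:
U = 35 (U = -7*((-1)**2 - 1*6) = -7*(1 - 6) = -7*(-5) = 35)
S(q) = 124 + 31*q (S(q) = (-4 + 35)*(4 + q) = 31*(4 + q) = 124 + 31*q)
(S(-6) + 318)**2 = ((124 + 31*(-6)) + 318)**2 = ((124 - 186) + 318)**2 = (-62 + 318)**2 = 256**2 = 65536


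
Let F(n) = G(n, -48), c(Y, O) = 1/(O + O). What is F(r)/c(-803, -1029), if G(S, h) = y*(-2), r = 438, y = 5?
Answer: 20580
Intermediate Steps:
c(Y, O) = 1/(2*O)
G(S, h) = -10 (G(S, h) = 5*(-2) = -10)
F(n) = -10
F(r)/c(-803, -1029) = -10/((1/2)/(-1029)) = -10/((1/2)*(-1/1029)) = -10/(-1/2058) = -10*(-2058) = 20580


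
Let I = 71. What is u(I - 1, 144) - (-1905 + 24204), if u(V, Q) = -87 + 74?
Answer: -22312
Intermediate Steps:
u(V, Q) = -13
u(I - 1, 144) - (-1905 + 24204) = -13 - (-1905 + 24204) = -13 - 1*22299 = -13 - 22299 = -22312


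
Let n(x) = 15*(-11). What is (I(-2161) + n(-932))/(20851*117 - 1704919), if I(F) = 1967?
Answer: 901/367324 ≈ 0.0024529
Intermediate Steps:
n(x) = -165
(I(-2161) + n(-932))/(20851*117 - 1704919) = (1967 - 165)/(20851*117 - 1704919) = 1802/(2439567 - 1704919) = 1802/734648 = 1802*(1/734648) = 901/367324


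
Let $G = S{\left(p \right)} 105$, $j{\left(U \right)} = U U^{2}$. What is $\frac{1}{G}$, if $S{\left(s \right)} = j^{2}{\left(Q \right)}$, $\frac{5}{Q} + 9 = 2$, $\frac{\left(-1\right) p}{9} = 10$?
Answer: $\frac{16807}{234375} \approx 0.07171$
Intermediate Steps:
$p = -90$ ($p = \left(-9\right) 10 = -90$)
$Q = - \frac{5}{7}$ ($Q = \frac{5}{-9 + 2} = \frac{5}{-7} = 5 \left(- \frac{1}{7}\right) = - \frac{5}{7} \approx -0.71429$)
$j{\left(U \right)} = U^{3}$
$S{\left(s \right)} = \frac{15625}{117649}$ ($S{\left(s \right)} = \left(\left(- \frac{5}{7}\right)^{3}\right)^{2} = \left(- \frac{125}{343}\right)^{2} = \frac{15625}{117649}$)
$G = \frac{234375}{16807}$ ($G = \frac{15625}{117649} \cdot 105 = \frac{234375}{16807} \approx 13.945$)
$\frac{1}{G} = \frac{1}{\frac{234375}{16807}} = \frac{16807}{234375}$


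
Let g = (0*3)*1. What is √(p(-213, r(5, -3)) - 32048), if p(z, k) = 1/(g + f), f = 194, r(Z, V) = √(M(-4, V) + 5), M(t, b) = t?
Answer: I*√1206158334/194 ≈ 179.02*I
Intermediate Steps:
g = 0 (g = 0*1 = 0)
r(Z, V) = 1 (r(Z, V) = √(-4 + 5) = √1 = 1)
p(z, k) = 1/194 (p(z, k) = 1/(0 + 194) = 1/194)
√(p(-213, r(5, -3)) - 32048) = √(1/194 - 32048) = √(-6217311/194) = I*√1206158334/194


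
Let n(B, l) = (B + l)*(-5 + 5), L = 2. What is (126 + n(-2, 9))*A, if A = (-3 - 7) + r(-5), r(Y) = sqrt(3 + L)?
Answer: -1260 + 126*sqrt(5) ≈ -978.26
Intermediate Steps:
r(Y) = sqrt(5) (r(Y) = sqrt(3 + 2) = sqrt(5))
n(B, l) = 0 (n(B, l) = (B + l)*0 = 0)
A = -10 + sqrt(5) (A = (-3 - 7) + sqrt(5) = -10 + sqrt(5) ≈ -7.7639)
(126 + n(-2, 9))*A = (126 + 0)*(-10 + sqrt(5)) = 126*(-10 + sqrt(5)) = -1260 + 126*sqrt(5)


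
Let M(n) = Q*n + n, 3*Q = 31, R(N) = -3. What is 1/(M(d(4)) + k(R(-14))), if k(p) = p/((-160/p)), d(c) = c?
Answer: 480/21733 ≈ 0.022086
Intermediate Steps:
Q = 31/3 (Q = (⅓)*31 = 31/3 ≈ 10.333)
M(n) = 34*n/3 (M(n) = 31*n/3 + n = 34*n/3)
k(p) = -p²/160 (k(p) = p*(-p/160) = -p²/160)
1/(M(d(4)) + k(R(-14))) = 1/((34/3)*4 - 1/160*(-3)²) = 1/(136/3 - 1/160*9) = 1/(136/3 - 9/160) = 1/(21733/480) = 480/21733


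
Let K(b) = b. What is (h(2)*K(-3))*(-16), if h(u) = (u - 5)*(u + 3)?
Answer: -720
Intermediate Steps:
h(u) = (-5 + u)*(3 + u)
(h(2)*K(-3))*(-16) = ((-15 + 2² - 2*2)*(-3))*(-16) = ((-15 + 4 - 4)*(-3))*(-16) = -15*(-3)*(-16) = 45*(-16) = -720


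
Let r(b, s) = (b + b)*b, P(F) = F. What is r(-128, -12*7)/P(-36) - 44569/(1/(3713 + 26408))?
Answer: -12082173833/9 ≈ -1.3425e+9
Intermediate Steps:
r(b, s) = 2*b² (r(b, s) = (2*b)*b = 2*b²)
r(-128, -12*7)/P(-36) - 44569/(1/(3713 + 26408)) = (2*(-128)²)/(-36) - 44569/(1/(3713 + 26408)) = (2*16384)*(-1/36) - 44569/(1/30121) = 32768*(-1/36) - 44569/1/30121 = -8192/9 - 44569*30121 = -8192/9 - 1342462849 = -12082173833/9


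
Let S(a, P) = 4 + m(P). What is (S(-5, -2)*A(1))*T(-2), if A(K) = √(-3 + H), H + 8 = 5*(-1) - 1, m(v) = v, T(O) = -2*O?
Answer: 8*I*√17 ≈ 32.985*I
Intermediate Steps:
H = -14 (H = -8 + (5*(-1) - 1) = -8 + (-5 - 1) = -8 - 6 = -14)
A(K) = I*√17 (A(K) = √(-3 - 14) = √(-17) = I*√17)
S(a, P) = 4 + P
(S(-5, -2)*A(1))*T(-2) = ((4 - 2)*(I*√17))*(-2*(-2)) = (2*(I*√17))*4 = (2*I*√17)*4 = 8*I*√17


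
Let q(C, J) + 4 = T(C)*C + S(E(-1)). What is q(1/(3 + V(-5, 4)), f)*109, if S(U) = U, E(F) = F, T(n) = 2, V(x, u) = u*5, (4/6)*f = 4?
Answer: -12317/23 ≈ -535.52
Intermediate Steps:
f = 6 (f = (3/2)*4 = 6)
V(x, u) = 5*u
q(C, J) = -5 + 2*C (q(C, J) = -4 + (2*C - 1) = -4 + (-1 + 2*C) = -5 + 2*C)
q(1/(3 + V(-5, 4)), f)*109 = (-5 + 2/(3 + 5*4))*109 = (-5 + 2/(3 + 20))*109 = (-5 + 2/23)*109 = -113/23*109 = -12317/23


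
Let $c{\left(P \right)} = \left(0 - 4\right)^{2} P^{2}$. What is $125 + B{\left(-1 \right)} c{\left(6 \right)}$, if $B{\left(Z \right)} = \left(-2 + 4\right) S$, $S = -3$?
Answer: $-3331$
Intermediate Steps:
$B{\left(Z \right)} = -6$ ($B{\left(Z \right)} = \left(-2 + 4\right) \left(-3\right) = 2 \left(-3\right) = -6$)
$c{\left(P \right)} = 16 P^{2}$ ($c{\left(P \right)} = \left(-4\right)^{2} P^{2} = 16 P^{2}$)
$125 + B{\left(-1 \right)} c{\left(6 \right)} = 125 - 6 \cdot 16 \cdot 6^{2} = 125 - 6 \cdot 16 \cdot 36 = 125 - 3456 = -3331$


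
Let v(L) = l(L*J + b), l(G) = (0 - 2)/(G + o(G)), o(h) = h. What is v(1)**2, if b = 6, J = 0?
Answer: 1/36 ≈ 0.027778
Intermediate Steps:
l(G) = -1/G (l(G) = (0 - 2)/(G + G) = -2*1/(2*G) = -1/G)
v(L) = -1/6 (v(L) = -1/(L*0 + 6) = -1/(0 + 6) = -1/6)
v(1)**2 = (-1/6)**2 = 1/36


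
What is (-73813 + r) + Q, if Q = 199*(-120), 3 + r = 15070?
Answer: -82626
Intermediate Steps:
r = 15067 (r = -3 + 15070 = 15067)
Q = -23880
(-73813 + r) + Q = (-73813 + 15067) - 23880 = -58746 - 23880 = -82626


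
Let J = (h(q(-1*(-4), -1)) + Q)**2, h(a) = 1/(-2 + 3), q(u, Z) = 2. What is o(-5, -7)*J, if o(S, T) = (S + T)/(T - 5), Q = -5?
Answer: 16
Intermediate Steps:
h(a) = 1 (h(a) = 1/1 = 1)
J = 16 (J = (1 - 5)**2 = (-4)**2 = 16)
o(S, T) = (S + T)/(-5 + T)
o(-5, -7)*J = ((-5 - 7)/(-5 - 7))*16 = (-12/(-12))*16 = -1/12*(-12)*16 = 1*16 = 16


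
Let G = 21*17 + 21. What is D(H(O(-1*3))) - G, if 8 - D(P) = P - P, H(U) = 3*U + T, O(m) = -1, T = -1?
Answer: -370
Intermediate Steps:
H(U) = -1 + 3*U (H(U) = 3*U - 1 = -1 + 3*U)
G = 378 (G = 357 + 21 = 378)
D(P) = 8 (D(P) = 8 - (P - P) = 8 - 1*0 = 8 + 0 = 8)
D(H(O(-1*3))) - G = 8 - 1*378 = 8 - 378 = -370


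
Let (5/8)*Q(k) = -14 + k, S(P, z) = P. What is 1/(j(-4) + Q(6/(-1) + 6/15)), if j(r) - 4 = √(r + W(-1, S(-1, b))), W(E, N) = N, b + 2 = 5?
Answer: -17100/470981 - 625*I*√5/470981 ≈ -0.036307 - 0.0029673*I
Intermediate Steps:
b = 3 (b = -2 + 5 = 3)
j(r) = 4 + √(-1 + r) (j(r) = 4 + √(r - 1) = 4 + √(-1 + r))
Q(k) = -112/5 + 8*k/5 (Q(k) = 8*(-14 + k)/5 = -112/5 + 8*k/5)
1/(j(-4) + Q(6/(-1) + 6/15)) = 1/((4 + √(-1 - 4)) + (-112/5 + 8*(6/(-1) + 6/15)/5)) = 1/((4 + √(-5)) + (-112/5 + 8*(6*(-1) + 6*(1/15))/5)) = 1/((4 + I*√5) + (-112/5 + 8*(-6 + ⅖)/5)) = 1/((4 + I*√5) + (-112/5 + (8/5)*(-28/5))) = 1/((4 + I*√5) + (-112/5 - 224/25)) = 1/((4 + I*√5) - 784/25) = 1/(-684/25 + I*√5)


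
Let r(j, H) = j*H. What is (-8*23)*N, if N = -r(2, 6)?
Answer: 2208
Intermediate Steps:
r(j, H) = H*j
N = -12 (N = -6*2 = -1*12 = -12)
(-8*23)*N = -8*23*(-12) = -184*(-12) = 2208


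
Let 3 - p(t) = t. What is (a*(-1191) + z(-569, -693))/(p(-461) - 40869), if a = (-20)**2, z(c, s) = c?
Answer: 476969/40405 ≈ 11.805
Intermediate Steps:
p(t) = 3 - t
a = 400
(a*(-1191) + z(-569, -693))/(p(-461) - 40869) = (400*(-1191) - 569)/((3 - 1*(-461)) - 40869) = (-476400 - 569)/((3 + 461) - 40869) = -476969/(464 - 40869) = -476969/(-40405) = -476969*(-1/40405) = 476969/40405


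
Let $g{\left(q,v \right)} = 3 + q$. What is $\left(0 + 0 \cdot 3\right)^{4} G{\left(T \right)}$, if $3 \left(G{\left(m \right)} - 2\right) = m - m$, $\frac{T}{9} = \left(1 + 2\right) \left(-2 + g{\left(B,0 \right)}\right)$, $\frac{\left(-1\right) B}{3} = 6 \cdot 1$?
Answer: $0$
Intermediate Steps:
$B = -18$ ($B = - 3 \cdot 6 \cdot 1 = \left(-3\right) 6 = -18$)
$T = -459$ ($T = 9 \left(1 + 2\right) \left(-2 + \left(3 - 18\right)\right) = 9 \cdot 3 \left(-2 - 15\right) = 9 \cdot 3 \left(-17\right) = 9 \left(-51\right) = -459$)
$G{\left(m \right)} = 2$ ($G{\left(m \right)} = 2 + \frac{m - m}{3} = 2 + \frac{1}{3} \cdot 0 = 2 + 0 = 2$)
$\left(0 + 0 \cdot 3\right)^{4} G{\left(T \right)} = \left(0 + 0 \cdot 3\right)^{4} \cdot 2 = \left(0 + 0\right)^{4} \cdot 2 = 0^{4} \cdot 2 = 0 \cdot 2 = 0$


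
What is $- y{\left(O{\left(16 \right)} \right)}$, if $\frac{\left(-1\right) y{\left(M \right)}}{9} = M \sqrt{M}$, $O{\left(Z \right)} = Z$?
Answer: $576$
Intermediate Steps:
$y{\left(M \right)} = - 9 M^{\frac{3}{2}}$ ($y{\left(M \right)} = - 9 M \sqrt{M} = - 9 M^{\frac{3}{2}}$)
$- y{\left(O{\left(16 \right)} \right)} = - \left(-9\right) 16^{\frac{3}{2}} = - \left(-9\right) 64 = \left(-1\right) \left(-576\right) = 576$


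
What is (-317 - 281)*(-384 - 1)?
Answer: 230230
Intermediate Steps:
(-317 - 281)*(-384 - 1) = -598*(-385) = 230230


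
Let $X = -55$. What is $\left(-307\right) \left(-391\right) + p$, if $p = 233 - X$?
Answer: $120325$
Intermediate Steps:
$p = 288$ ($p = 233 - -55 = 233 + 55 = 288$)
$\left(-307\right) \left(-391\right) + p = \left(-307\right) \left(-391\right) + 288 = 120037 + 288 = 120325$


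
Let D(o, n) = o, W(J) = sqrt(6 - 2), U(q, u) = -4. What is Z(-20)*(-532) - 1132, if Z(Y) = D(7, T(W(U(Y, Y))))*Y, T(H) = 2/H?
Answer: 73348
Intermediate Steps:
W(J) = 2 (W(J) = sqrt(4) = 2)
Z(Y) = 7*Y
Z(-20)*(-532) - 1132 = (7*(-20))*(-532) - 1132 = -140*(-532) - 1132 = 74480 - 1132 = 73348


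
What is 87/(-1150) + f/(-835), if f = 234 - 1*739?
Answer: 101621/192050 ≈ 0.52914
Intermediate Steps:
f = -505 (f = 234 - 739 = -505)
87/(-1150) + f/(-835) = 87/(-1150) - 505/(-835) = 87*(-1/1150) - 505*(-1/835) = -87/1150 + 101/167 = 101621/192050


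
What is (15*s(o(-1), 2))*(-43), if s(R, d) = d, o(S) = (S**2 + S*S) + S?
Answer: -1290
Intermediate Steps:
o(S) = S + 2*S**2 (o(S) = (S**2 + S**2) + S = 2*S**2 + S = S + 2*S**2)
(15*s(o(-1), 2))*(-43) = (15*2)*(-43) = 30*(-43) = -1290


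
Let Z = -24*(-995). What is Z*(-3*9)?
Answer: -644760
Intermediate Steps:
Z = 23880
Z*(-3*9) = 23880*(-3*9) = 23880*(-27) = -644760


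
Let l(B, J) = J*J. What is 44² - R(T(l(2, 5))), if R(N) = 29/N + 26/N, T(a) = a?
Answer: 9669/5 ≈ 1933.8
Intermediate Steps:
l(B, J) = J²
R(N) = 55/N
44² - R(T(l(2, 5))) = 44² - 55/(5²) = 1936 - 55/25 = 1936 - 1*11/5 = 1936 - 11/5 = 9669/5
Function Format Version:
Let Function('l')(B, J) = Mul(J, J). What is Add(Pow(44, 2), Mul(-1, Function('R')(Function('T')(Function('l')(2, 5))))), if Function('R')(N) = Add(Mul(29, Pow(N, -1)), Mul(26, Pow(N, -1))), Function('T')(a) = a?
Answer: Rational(9669, 5) ≈ 1933.8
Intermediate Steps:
Function('l')(B, J) = Pow(J, 2)
Function('R')(N) = Mul(55, Pow(N, -1))
Add(Pow(44, 2), Mul(-1, Function('R')(Function('T')(Function('l')(2, 5))))) = Add(Pow(44, 2), Mul(-1, Mul(55, Pow(Pow(5, 2), -1)))) = Add(1936, Mul(-1, Mul(55, Pow(25, -1)))) = Add(1936, Mul(-1, Mul(55, Rational(1, 25)))) = Add(1936, Mul(-1, Rational(11, 5))) = Add(1936, Rational(-11, 5)) = Rational(9669, 5)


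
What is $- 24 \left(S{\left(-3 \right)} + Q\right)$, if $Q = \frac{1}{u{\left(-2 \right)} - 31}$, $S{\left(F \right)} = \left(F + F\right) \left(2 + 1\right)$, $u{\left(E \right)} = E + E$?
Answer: $\frac{15144}{35} \approx 432.69$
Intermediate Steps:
$u{\left(E \right)} = 2 E$
$S{\left(F \right)} = 6 F$ ($S{\left(F \right)} = 2 F 3 = 6 F$)
$Q = - \frac{1}{35}$ ($Q = \frac{1}{2 \left(-2\right) - 31} = \frac{1}{-4 - 31} = \frac{1}{-35} = - \frac{1}{35} \approx -0.028571$)
$- 24 \left(S{\left(-3 \right)} + Q\right) = - 24 \left(6 \left(-3\right) - \frac{1}{35}\right) = - 24 \left(-18 - \frac{1}{35}\right) = \left(-24\right) \left(- \frac{631}{35}\right) = \frac{15144}{35}$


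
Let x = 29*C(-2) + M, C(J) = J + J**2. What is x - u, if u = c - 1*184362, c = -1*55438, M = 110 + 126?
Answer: 240094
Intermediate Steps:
M = 236
c = -55438
x = 294 (x = 29*(-2*(1 - 2)) + 236 = 29*(-2*(-1)) + 236 = 29*2 + 236 = 58 + 236 = 294)
u = -239800 (u = -55438 - 1*184362 = -55438 - 184362 = -239800)
x - u = 294 - 1*(-239800) = 294 + 239800 = 240094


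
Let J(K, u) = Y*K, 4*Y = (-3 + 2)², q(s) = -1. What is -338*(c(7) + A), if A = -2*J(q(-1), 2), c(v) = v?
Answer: -2535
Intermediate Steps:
Y = ¼ (Y = (-3 + 2)²/4 = (¼)*(-1)² = (¼)*1 = ¼ ≈ 0.25000)
J(K, u) = K/4
A = ½ (A = -(-1)/2 = -2*(-¼) = ½ ≈ 0.50000)
-338*(c(7) + A) = -338*(7 + ½) = -338*15/2 = -2535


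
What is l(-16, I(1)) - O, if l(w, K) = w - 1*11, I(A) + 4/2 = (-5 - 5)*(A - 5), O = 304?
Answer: -331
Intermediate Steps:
I(A) = 48 - 10*A (I(A) = -2 + (-5 - 5)*(A - 5) = -2 - 10*(-5 + A) = -2 + (50 - 10*A) = 48 - 10*A)
l(w, K) = -11 + w (l(w, K) = w - 11 = -11 + w)
l(-16, I(1)) - O = (-11 - 16) - 1*304 = -27 - 304 = -331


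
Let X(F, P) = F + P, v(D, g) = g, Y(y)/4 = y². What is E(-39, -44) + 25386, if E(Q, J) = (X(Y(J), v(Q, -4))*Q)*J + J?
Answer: 13307182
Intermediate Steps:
Y(y) = 4*y²
E(Q, J) = J + J*Q*(-4 + 4*J²) (E(Q, J) = ((4*J² - 4)*Q)*J + J = ((-4 + 4*J²)*Q)*J + J = (Q*(-4 + 4*J²))*J + J = J*Q*(-4 + 4*J²) + J = J + J*Q*(-4 + 4*J²))
E(-39, -44) + 25386 = -44*(1 + 4*(-39)*(-1 + (-44)²)) + 25386 = -44*(1 + 4*(-39)*(-1 + 1936)) + 25386 = -44*(1 + 4*(-39)*1935) + 25386 = -44*(1 - 301860) + 25386 = -44*(-301859) + 25386 = 13281796 + 25386 = 13307182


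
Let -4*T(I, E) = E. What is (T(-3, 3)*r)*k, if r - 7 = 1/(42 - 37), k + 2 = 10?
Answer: -216/5 ≈ -43.200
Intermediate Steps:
k = 8 (k = -2 + 10 = 8)
T(I, E) = -E/4
r = 36/5 (r = 7 + 1/(42 - 37) = 7 + 1/5 = 7 + ⅕ = 36/5 ≈ 7.2000)
(T(-3, 3)*r)*k = (-¼*3*(36/5))*8 = -¾*36/5*8 = -27/5*8 = -216/5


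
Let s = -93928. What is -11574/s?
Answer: 5787/46964 ≈ 0.12322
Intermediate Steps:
-11574/s = -11574/(-93928) = -11574*(-1/93928) = 5787/46964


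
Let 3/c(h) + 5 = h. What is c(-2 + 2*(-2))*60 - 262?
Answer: -3062/11 ≈ -278.36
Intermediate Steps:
c(h) = 3/(-5 + h)
c(-2 + 2*(-2))*60 - 262 = (3/(-5 + (-2 + 2*(-2))))*60 - 262 = (3/(-5 + (-2 - 4)))*60 - 262 = (3/(-5 - 6))*60 - 262 = (3/(-11))*60 - 262 = (3*(-1/11))*60 - 262 = -3/11*60 - 262 = -180/11 - 262 = -3062/11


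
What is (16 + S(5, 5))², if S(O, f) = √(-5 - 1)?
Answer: (16 + I*√6)² ≈ 250.0 + 78.384*I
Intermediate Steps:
S(O, f) = I*√6 (S(O, f) = √(-6) = I*√6)
(16 + S(5, 5))² = (16 + I*√6)²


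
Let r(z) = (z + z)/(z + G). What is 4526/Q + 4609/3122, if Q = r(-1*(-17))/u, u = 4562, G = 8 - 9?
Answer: 515694835665/53074 ≈ 9.7165e+6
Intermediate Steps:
G = -1
r(z) = 2*z/(-1 + z) (r(z) = (z + z)/(z - 1) = (2*z)/(-1 + z) = 2*z/(-1 + z))
Q = 17/36496 (Q = (2*(-1*(-17))/(-1 - 1*(-17)))/4562 = (2*17/(-1 + 17))*(1/4562) = (2*17/16)*(1/4562) = (2*17*(1/16))*(1/4562) = (17/8)*(1/4562) = 17/36496 ≈ 0.00046580)
4526/Q + 4609/3122 = 4526/(17/36496) + 4609/3122 = 4526*(36496/17) + 4609*(1/3122) = 165180896/17 + 4609/3122 = 515694835665/53074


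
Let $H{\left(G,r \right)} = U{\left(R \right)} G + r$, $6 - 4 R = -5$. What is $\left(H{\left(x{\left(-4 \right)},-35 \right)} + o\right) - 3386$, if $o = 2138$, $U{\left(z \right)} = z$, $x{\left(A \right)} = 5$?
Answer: $- \frac{5077}{4} \approx -1269.3$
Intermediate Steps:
$R = \frac{11}{4}$ ($R = \frac{3}{2} - - \frac{5}{4} = \frac{3}{2} + \frac{5}{4} = \frac{11}{4} \approx 2.75$)
$H{\left(G,r \right)} = r + \frac{11 G}{4}$ ($H{\left(G,r \right)} = \frac{11 G}{4} + r = r + \frac{11 G}{4}$)
$\left(H{\left(x{\left(-4 \right)},-35 \right)} + o\right) - 3386 = \left(\left(-35 + \frac{11}{4} \cdot 5\right) + 2138\right) - 3386 = \left(\left(-35 + \frac{55}{4}\right) + 2138\right) - 3386 = \left(- \frac{85}{4} + 2138\right) - 3386 = \frac{8467}{4} - 3386 = - \frac{5077}{4}$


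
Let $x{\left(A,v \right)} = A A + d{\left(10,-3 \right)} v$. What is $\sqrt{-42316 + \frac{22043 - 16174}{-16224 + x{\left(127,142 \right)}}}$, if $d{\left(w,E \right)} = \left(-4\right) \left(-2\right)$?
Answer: $\frac{i \sqrt{45850935567}}{1041} \approx 205.69 i$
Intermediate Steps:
$d{\left(w,E \right)} = 8$
$x{\left(A,v \right)} = A^{2} + 8 v$ ($x{\left(A,v \right)} = A A + 8 v = A^{2} + 8 v$)
$\sqrt{-42316 + \frac{22043 - 16174}{-16224 + x{\left(127,142 \right)}}} = \sqrt{-42316 + \frac{22043 - 16174}{-16224 + \left(127^{2} + 8 \cdot 142\right)}} = \sqrt{-42316 + \frac{5869}{-16224 + \left(16129 + 1136\right)}} = \sqrt{-42316 + \frac{5869}{-16224 + 17265}} = \sqrt{-42316 + \frac{5869}{1041}} = \sqrt{- \frac{44045087}{1041}} = \frac{i \sqrt{45850935567}}{1041}$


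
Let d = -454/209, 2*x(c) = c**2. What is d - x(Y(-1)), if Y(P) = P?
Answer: -1117/418 ≈ -2.6722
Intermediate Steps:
x(c) = c**2/2
d = -454/209 (d = -454*1/209 = -454/209 ≈ -2.1722)
d - x(Y(-1)) = -454/209 - (-1)**2/2 = -454/209 - 1/2 = -1117/418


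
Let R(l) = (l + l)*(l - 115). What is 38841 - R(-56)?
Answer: 19689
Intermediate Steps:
R(l) = 2*l*(-115 + l) (R(l) = (2*l)*(-115 + l) = 2*l*(-115 + l))
38841 - R(-56) = 38841 - 2*(-56)*(-115 - 56) = 38841 - 2*(-56)*(-171) = 38841 - 1*19152 = 38841 - 19152 = 19689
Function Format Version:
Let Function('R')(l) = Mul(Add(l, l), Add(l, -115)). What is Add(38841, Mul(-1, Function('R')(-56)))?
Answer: 19689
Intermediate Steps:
Function('R')(l) = Mul(2, l, Add(-115, l)) (Function('R')(l) = Mul(Mul(2, l), Add(-115, l)) = Mul(2, l, Add(-115, l)))
Add(38841, Mul(-1, Function('R')(-56))) = Add(38841, Mul(-1, Mul(2, -56, Add(-115, -56)))) = Add(38841, Mul(-1, Mul(2, -56, -171))) = Add(38841, Mul(-1, 19152)) = Add(38841, -19152) = 19689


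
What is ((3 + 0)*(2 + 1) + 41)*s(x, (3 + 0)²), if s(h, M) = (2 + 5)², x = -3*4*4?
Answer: 2450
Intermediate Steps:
x = -48 (x = -12*4 = -48)
s(h, M) = 49 (s(h, M) = 7² = 49)
((3 + 0)*(2 + 1) + 41)*s(x, (3 + 0)²) = ((3 + 0)*(2 + 1) + 41)*49 = (3*3 + 41)*49 = (9 + 41)*49 = 50*49 = 2450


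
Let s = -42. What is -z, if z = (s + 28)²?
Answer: -196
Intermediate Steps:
z = 196 (z = (-42 + 28)² = (-14)² = 196)
-z = -1*196 = -196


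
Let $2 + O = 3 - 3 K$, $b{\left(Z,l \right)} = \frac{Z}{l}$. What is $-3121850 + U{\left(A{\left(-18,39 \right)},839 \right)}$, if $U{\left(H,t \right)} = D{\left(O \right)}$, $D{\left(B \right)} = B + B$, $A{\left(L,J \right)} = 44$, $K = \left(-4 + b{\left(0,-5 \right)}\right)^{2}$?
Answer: $-3121944$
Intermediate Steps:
$K = 16$ ($K = \left(-4 + \frac{0}{-5}\right)^{2} = \left(-4 + 0 \left(- \frac{1}{5}\right)\right)^{2} = \left(-4 + 0\right)^{2} = \left(-4\right)^{2} = 16$)
$O = -47$ ($O = -2 + \left(3 - 48\right) = -2 - 45 = -47$)
$D{\left(B \right)} = 2 B$
$U{\left(H,t \right)} = -94$ ($U{\left(H,t \right)} = 2 \left(-47\right) = -94$)
$-3121850 + U{\left(A{\left(-18,39 \right)},839 \right)} = -3121850 - 94 = -3121944$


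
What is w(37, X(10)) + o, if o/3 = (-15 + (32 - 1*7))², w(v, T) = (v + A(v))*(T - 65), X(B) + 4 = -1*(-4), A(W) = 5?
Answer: -2430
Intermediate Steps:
X(B) = 0 (X(B) = -4 - 1*(-4) = -4 + 4 = 0)
w(v, T) = (-65 + T)*(5 + v) (w(v, T) = (v + 5)*(T - 65) = (5 + v)*(-65 + T) = (-65 + T)*(5 + v))
o = 300 (o = 3*(-15 + (32 - 1*7))² = 3*(-15 + (32 - 7))² = 3*(-15 + 25)² = 3*10² = 3*100 = 300)
w(37, X(10)) + o = (-325 - 65*37 + 5*0 + 0*37) + 300 = (-325 - 2405 + 0 + 0) + 300 = -2730 + 300 = -2430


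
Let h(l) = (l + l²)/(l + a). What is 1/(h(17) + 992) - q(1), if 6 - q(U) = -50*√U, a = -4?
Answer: -739299/13202 ≈ -55.999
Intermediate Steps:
h(l) = (l + l²)/(-4 + l) (h(l) = (l + l²)/(l - 4) = (l + l²)/(-4 + l))
q(U) = 6 + 50*√U (q(U) = 6 - (-50)*√U = 6 + 50*√U)
1/(h(17) + 992) - q(1) = 1/(17*(1 + 17)/(-4 + 17) + 992) - (6 + 50*√1) = 1/(17*18/13 + 992) - (6 + 50*1) = 1/(17*(1/13)*18 + 992) - (6 + 50) = 1/(306/13 + 992) - 1*56 = 1/(13202/13) - 56 = 13/13202 - 56 = -739299/13202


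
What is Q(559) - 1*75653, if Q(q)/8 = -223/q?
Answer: -42291811/559 ≈ -75656.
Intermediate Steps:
Q(q) = -1784/q (Q(q) = 8*(-223/q) = -1784/q)
Q(559) - 1*75653 = -1784/559 - 1*75653 = -1784*1/559 - 75653 = -1784/559 - 75653 = -42291811/559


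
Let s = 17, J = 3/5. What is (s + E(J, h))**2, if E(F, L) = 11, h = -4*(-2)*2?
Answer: 784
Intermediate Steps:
h = 16 (h = 8*2 = 16)
J = 3/5 (J = 3*(1/5) = 3/5 ≈ 0.60000)
(s + E(J, h))**2 = (17 + 11)**2 = 28**2 = 784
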